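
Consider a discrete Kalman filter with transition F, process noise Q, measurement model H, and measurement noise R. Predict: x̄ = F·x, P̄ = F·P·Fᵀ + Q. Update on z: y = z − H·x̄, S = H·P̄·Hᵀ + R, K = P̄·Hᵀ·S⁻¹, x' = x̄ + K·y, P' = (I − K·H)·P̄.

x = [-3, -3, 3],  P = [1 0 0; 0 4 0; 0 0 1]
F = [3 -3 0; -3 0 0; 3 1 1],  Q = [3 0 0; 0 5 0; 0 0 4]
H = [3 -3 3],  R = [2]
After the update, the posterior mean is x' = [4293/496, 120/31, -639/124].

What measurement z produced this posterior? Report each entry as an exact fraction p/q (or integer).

z = [-1]

x̄ = F·x = [0, 9, -9]
P̄ = F·P·Fᵀ + Q = [48 -9 -3; -9 14 -9; -3 -9 18]
S = H·P̄·Hᵀ + R = [992]
K = P̄·Hᵀ·S⁻¹ = [81/496; -3/31; 9/124]
x' − x̄ = [4293/496, -159/31, 477/124] = K·y
y = (KᵀK)⁻¹·Kᵀ·(x' − x̄) = [53]
z = y + H·x̄ = [53] + [-54] = [-1]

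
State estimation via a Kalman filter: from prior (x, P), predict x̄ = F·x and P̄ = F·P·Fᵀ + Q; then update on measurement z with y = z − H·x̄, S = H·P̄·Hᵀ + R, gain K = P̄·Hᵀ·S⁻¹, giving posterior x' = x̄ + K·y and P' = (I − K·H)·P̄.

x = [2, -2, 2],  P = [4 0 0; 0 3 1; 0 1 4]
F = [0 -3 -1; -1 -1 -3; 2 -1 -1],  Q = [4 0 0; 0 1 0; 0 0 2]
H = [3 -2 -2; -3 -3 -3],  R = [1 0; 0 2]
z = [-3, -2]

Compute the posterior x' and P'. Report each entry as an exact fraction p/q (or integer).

x̄ = F·x = [4, -6, 4]
P̄ = F·P·Fᵀ + Q = [41 31 17; 31 50 11; 17 11 27]
y = z − H·x̄ = [-19, 4]
S = H·P̄·Hᵀ + R = [190 81; 81 2126]
K = P̄·Hᵀ·S⁻¹ = [79029/397379 -52917/397379; -39298/397379 -50091/397379; -39785/397379 -29325/397379]
x' = x̄ + K·y = [-123703/397379, -1837976/397379, 2228131/397379]
P' = (I − K·H)·P̄ = [29917/397379 5498/397379 -137/397379; 5498/397379 4904192/397379 -4876296/397379; -137/397379 -4876296/397379 4895983/397379]

x' = [-123703/397379, -1837976/397379, 2228131/397379]
P' = [29917/397379 5498/397379 -137/397379; 5498/397379 4904192/397379 -4876296/397379; -137/397379 -4876296/397379 4895983/397379]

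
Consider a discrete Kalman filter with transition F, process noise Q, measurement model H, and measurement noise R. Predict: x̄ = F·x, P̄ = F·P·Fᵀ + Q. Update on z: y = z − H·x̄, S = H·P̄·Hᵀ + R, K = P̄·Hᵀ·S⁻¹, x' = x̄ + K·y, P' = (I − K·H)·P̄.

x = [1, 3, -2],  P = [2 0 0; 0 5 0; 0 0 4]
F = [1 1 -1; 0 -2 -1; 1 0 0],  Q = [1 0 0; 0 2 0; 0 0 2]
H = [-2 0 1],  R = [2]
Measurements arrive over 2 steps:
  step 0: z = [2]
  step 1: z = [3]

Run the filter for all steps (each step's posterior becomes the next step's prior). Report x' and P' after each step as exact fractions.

step 0: x' = [-5/23, -14/23, 1], P' = [34/23 -6/23 2; -6/23 526/23 0; 2 0 4]
step 1: x' = [-2014/1241, -155/1241, -295/1241], P' = [1557/1241 -4358/1241 1954/1241; -4358/1241 37968/1241 -6762/1241; 1954/1241 -6762/1241 4024/1241]

step 0: x̄ = F·x = [6, -4, 1]
step 0: P̄ = F·P·Fᵀ + Q = [12 -6 2; -6 26 0; 2 0 4]
step 0: y = z − H·x̄ = [13]
step 0: S = H·P̄·Hᵀ + R = [46]
step 0: K = P̄·Hᵀ·S⁻¹ = [-11/23; 6/23; 0]
step 0: x' = x̄ + K·y = [-5/23, -14/23, 1]
step 0: P' = (I − K·H)·P̄ = [34/23 -6/23 2; -6/23 526/23 0; 2 0 4]
step 1: x̄ = F·x = [-42/23, 5/23, -5/23]
step 1: P̄ = F·P·Fᵀ + Q = [571/23 -994/23 -18/23; -994/23 2242/23 -34/23; -18/23 -34/23 80/23]
step 1: y = z − H·x̄ = [-10/23]
step 1: S = H·P̄·Hᵀ + R = [2482/23]
step 1: K = P̄·Hᵀ·S⁻¹ = [-580/1241; 977/1241; 58/1241]
step 1: x' = x̄ + K·y = [-2014/1241, -155/1241, -295/1241]
step 1: P' = (I − K·H)·P̄ = [1557/1241 -4358/1241 1954/1241; -4358/1241 37968/1241 -6762/1241; 1954/1241 -6762/1241 4024/1241]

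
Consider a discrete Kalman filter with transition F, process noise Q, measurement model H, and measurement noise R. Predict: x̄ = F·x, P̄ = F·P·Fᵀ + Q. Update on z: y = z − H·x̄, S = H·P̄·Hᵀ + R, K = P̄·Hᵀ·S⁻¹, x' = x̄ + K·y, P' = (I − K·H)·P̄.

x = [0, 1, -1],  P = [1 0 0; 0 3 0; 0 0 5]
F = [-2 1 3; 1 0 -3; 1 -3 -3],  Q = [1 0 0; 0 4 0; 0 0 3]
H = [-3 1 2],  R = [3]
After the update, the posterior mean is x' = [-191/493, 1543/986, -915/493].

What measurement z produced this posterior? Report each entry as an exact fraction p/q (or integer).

z = [-1]

x̄ = F·x = [-2, 3, 0]
P̄ = F·P·Fᵀ + Q = [53 -47 -56; -47 50 46; -56 46 76]
S = H·P̄·Hᵀ + R = [1972]
K = P̄·Hᵀ·S⁻¹ = [-159/986; 283/1972; 183/986]
x' − x̄ = [795/493, -1415/986, -915/493] = K·y
y = (KᵀK)⁻¹·Kᵀ·(x' − x̄) = [-10]
z = y + H·x̄ = [-10] + [9] = [-1]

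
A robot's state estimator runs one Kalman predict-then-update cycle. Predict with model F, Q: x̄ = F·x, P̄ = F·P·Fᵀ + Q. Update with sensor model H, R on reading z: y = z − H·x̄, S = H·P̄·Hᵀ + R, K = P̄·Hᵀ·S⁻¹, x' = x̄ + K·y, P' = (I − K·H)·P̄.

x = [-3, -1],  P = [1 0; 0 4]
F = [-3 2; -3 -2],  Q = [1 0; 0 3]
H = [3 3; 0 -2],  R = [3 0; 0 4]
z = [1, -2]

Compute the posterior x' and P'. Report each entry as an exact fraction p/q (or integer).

x' = [-626/1093, 2283/2186]
P' = [1371/1093 -1022/1093; -1022/1093 2065/2186]

x̄ = F·x = [7, 11]
P̄ = F·P·Fᵀ + Q = [26 -7; -7 28]
y = z − H·x̄ = [-53, 20]
S = H·P̄·Hᵀ + R = [363 -126; -126 116]
K = P̄·Hᵀ·S⁻¹ = [349/1093 511/1093; 21/2186 -2065/4372]
x' = x̄ + K·y = [-626/1093, 2283/2186]
P' = (I − K·H)·P̄ = [1371/1093 -1022/1093; -1022/1093 2065/2186]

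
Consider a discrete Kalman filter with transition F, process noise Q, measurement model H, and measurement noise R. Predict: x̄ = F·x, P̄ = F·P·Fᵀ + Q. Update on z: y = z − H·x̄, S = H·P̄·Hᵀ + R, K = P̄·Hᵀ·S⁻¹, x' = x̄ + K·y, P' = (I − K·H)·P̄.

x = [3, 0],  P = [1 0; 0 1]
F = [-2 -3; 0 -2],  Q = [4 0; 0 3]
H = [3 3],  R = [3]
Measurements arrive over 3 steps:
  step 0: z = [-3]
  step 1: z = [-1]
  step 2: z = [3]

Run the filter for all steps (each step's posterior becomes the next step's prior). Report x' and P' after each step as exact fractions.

step 0: x̄ = F·x = [-6, 0]
step 0: P̄ = F·P·Fᵀ + Q = [17 6; 6 7]
step 0: y = z − H·x̄ = [15]
step 0: S = H·P̄·Hᵀ + R = [327]
step 0: K = P̄·Hᵀ·S⁻¹ = [23/109; 13/109]
step 0: x' = x̄ + K·y = [-309/109, 195/109]
step 0: P' = (I − K·H)·P̄ = [266/109 -243/109; -243/109 256/109]
step 1: x̄ = F·x = [33/109, -390/109]
step 1: P̄ = F·P·Fᵀ + Q = [888/109 564/109; 564/109 1351/109]
step 1: y = z − H·x̄ = [962/109]
step 1: S = H·P̄·Hᵀ + R = [30630/109]
step 1: K = P̄·Hᵀ·S⁻¹ = [726/5105; 383/2042]
step 1: x' = x̄ + K·y = [7953/5105, -1963/1021]
step 1: P' = (I − K·H)·P̄ = [12576/5105 -2370/1021; -2370/1021 5123/2042]
step 2: x̄ = F·x = [13539/5105, 3926/1021]
step 2: P̄ = F·P·Fᵀ + Q = [87583/10210 5889/1021; 5889/1021 13309/1021]
step 2: y = z − H·x̄ = [-84192/5105]
step 2: S = H·P̄·Hᵀ + R = [3076707/10210]
step 2: K = P̄·Hᵀ·S⁻¹ = [146473/1025569; 191980/1025569]
step 2: x' = x̄ + K·y = [304275/1025569, 777422/1025569]
step 2: P' = (I − K·H)·P̄ = [2493574/1025569 -2347101/1025569; -2347101/1025569 2539081/1025569]

step 0: x' = [-309/109, 195/109], P' = [266/109 -243/109; -243/109 256/109]
step 1: x' = [7953/5105, -1963/1021], P' = [12576/5105 -2370/1021; -2370/1021 5123/2042]
step 2: x' = [304275/1025569, 777422/1025569], P' = [2493574/1025569 -2347101/1025569; -2347101/1025569 2539081/1025569]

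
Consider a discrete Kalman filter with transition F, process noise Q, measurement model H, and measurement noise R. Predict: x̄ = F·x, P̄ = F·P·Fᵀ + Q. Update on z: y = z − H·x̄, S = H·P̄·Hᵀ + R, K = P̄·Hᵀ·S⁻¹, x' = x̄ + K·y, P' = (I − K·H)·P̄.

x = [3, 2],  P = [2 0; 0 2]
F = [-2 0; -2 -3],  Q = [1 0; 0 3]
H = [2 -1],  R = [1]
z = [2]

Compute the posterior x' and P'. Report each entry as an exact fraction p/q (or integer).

x' = [-92/17, -217/17]
P' = [103/17 201/17; 201/17 817/34]

x̄ = F·x = [-6, -12]
P̄ = F·P·Fᵀ + Q = [9 8; 8 29]
y = z − H·x̄ = [2]
S = H·P̄·Hᵀ + R = [34]
K = P̄·Hᵀ·S⁻¹ = [5/17; -13/34]
x' = x̄ + K·y = [-92/17, -217/17]
P' = (I − K·H)·P̄ = [103/17 201/17; 201/17 817/34]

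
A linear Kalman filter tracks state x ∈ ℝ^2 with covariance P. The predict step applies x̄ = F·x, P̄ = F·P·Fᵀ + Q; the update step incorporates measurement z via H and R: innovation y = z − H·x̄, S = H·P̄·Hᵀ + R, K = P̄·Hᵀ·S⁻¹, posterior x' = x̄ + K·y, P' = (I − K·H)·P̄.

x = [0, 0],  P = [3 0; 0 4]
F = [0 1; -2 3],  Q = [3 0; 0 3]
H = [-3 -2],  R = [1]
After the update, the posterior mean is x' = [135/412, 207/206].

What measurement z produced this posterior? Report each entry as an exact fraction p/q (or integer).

z = [-3]

x̄ = F·x = [0, 0]
P̄ = F·P·Fᵀ + Q = [7 12; 12 51]
S = H·P̄·Hᵀ + R = [412]
K = P̄·Hᵀ·S⁻¹ = [-45/412; -69/206]
x' − x̄ = [135/412, 207/206] = K·y
y = (KᵀK)⁻¹·Kᵀ·(x' − x̄) = [-3]
z = y + H·x̄ = [-3] + [0] = [-3]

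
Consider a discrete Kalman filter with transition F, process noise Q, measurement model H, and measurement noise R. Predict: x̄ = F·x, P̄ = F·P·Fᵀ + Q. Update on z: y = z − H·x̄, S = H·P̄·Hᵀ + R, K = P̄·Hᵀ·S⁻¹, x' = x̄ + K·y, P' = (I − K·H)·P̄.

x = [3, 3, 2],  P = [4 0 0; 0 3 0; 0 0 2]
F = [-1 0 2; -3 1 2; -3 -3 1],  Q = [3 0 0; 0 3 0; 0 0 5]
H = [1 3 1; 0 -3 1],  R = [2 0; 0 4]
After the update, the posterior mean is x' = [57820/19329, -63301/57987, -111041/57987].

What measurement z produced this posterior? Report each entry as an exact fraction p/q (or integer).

x̄ = F·x = [1, -2, -16]
P̄ = F·P·Fᵀ + Q = [15 20 16; 20 50 31; 16 31 70]
S = H·P̄·Hᵀ + R = [875 -424; -424 338]
K = P̄·Hᵀ·S⁻¹ = [2017/19329 14/19329; 8741/57987 -18901/115974; 25375/57987 55771/115974]
x' − x̄ = [38491/19329, 52673/57987, 816751/57987] = K·y
y = (KᵀK)⁻¹·Kᵀ·(x' − x̄) = [19, 12]
z = y + H·x̄ = [19, 12] + [-21, -10] = [-2, 2]

z = [-2, 2]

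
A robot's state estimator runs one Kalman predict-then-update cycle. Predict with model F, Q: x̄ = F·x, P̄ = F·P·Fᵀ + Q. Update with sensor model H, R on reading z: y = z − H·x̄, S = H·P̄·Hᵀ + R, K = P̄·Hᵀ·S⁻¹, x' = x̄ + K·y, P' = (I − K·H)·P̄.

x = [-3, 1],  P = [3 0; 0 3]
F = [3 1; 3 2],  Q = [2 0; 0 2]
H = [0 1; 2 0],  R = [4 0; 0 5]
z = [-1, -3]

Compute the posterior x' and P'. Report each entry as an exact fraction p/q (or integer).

x' = [-324/181, -463/543]
P' = [195/181 220/543; 220/543 4388/1629]

x̄ = F·x = [-8, -7]
P̄ = F·P·Fᵀ + Q = [32 33; 33 41]
y = z − H·x̄ = [6, 13]
S = H·P̄·Hᵀ + R = [45 66; 66 133]
K = P̄·Hᵀ·S⁻¹ = [55/543 78/181; 1097/1629 88/543]
x' = x̄ + K·y = [-324/181, -463/543]
P' = (I − K·H)·P̄ = [195/181 220/543; 220/543 4388/1629]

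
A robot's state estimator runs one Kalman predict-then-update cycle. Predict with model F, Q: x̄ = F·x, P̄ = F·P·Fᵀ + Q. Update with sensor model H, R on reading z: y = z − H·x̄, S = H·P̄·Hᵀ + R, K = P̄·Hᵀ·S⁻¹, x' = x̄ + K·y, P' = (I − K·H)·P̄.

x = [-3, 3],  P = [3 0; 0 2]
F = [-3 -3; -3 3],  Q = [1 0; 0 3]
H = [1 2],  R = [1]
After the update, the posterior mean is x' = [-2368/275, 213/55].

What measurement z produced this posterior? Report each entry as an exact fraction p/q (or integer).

x̄ = F·x = [0, 18]
P̄ = F·P·Fᵀ + Q = [46 9; 9 48]
S = H·P̄·Hᵀ + R = [275]
K = P̄·Hᵀ·S⁻¹ = [64/275; 21/55]
x' − x̄ = [-2368/275, -777/55] = K·y
y = (KᵀK)⁻¹·Kᵀ·(x' − x̄) = [-37]
z = y + H·x̄ = [-37] + [36] = [-1]

z = [-1]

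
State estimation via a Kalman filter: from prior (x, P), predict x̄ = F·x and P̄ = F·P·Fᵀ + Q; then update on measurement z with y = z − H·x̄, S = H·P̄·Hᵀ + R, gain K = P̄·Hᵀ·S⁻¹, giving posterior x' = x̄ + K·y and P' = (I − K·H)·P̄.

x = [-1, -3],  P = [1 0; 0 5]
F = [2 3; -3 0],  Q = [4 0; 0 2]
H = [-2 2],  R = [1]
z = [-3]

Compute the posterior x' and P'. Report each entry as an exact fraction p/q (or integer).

x' = [303/305, -139/305]
P' = [2241/305 2182/305; 2182/305 2199/305]

x̄ = F·x = [-11, 3]
P̄ = F·P·Fᵀ + Q = [53 -6; -6 11]
y = z − H·x̄ = [-31]
S = H·P̄·Hᵀ + R = [305]
K = P̄·Hᵀ·S⁻¹ = [-118/305; 34/305]
x' = x̄ + K·y = [303/305, -139/305]
P' = (I − K·H)·P̄ = [2241/305 2182/305; 2182/305 2199/305]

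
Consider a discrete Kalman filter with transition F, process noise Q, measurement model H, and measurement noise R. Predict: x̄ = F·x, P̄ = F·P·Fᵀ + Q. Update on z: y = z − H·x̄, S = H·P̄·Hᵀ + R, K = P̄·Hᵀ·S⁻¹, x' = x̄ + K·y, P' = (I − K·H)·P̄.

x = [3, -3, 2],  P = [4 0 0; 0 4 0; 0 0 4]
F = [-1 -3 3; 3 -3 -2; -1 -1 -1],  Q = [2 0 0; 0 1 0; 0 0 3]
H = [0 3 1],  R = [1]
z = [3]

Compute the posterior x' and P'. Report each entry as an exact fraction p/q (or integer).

x̄ = F·x = [12, 14, -2]
P̄ = F·P·Fᵀ + Q = [78 0 4; 0 89 8; 4 8 15]
y = z − H·x̄ = [-37]
S = H·P̄·Hᵀ + R = [865]
K = P̄·Hᵀ·S⁻¹ = [4/865; 55/173; 39/865]
x' = x̄ + K·y = [10232/865, 387/173, -3173/865]
P' = (I − K·H)·P̄ = [67454/865 -220/173 3304/865; -220/173 272/173 -761/173; 3304/865 -761/173 11454/865]

x' = [10232/865, 387/173, -3173/865]
P' = [67454/865 -220/173 3304/865; -220/173 272/173 -761/173; 3304/865 -761/173 11454/865]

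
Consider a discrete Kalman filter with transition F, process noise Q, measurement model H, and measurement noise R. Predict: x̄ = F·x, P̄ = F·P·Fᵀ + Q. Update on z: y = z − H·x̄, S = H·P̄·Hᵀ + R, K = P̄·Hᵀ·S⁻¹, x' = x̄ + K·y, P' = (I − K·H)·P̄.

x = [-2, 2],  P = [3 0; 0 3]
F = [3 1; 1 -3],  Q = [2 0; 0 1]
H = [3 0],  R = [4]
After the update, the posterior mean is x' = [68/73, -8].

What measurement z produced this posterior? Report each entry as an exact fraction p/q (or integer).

x̄ = F·x = [-4, -8]
P̄ = F·P·Fᵀ + Q = [32 0; 0 31]
S = H·P̄·Hᵀ + R = [292]
K = P̄·Hᵀ·S⁻¹ = [24/73; 0]
x' − x̄ = [360/73, 0] = K·y
y = (KᵀK)⁻¹·Kᵀ·(x' − x̄) = [15]
z = y + H·x̄ = [15] + [-12] = [3]

z = [3]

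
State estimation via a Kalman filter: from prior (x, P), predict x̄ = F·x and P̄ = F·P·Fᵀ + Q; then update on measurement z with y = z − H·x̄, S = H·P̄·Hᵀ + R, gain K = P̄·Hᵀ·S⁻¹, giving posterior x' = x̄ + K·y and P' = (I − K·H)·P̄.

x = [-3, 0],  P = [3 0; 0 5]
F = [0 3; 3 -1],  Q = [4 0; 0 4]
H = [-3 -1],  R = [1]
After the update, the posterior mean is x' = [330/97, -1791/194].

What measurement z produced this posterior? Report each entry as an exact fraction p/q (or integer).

x̄ = F·x = [0, -9]
P̄ = F·P·Fᵀ + Q = [49 -15; -15 36]
S = H·P̄·Hᵀ + R = [388]
K = P̄·Hᵀ·S⁻¹ = [-33/97; 9/388]
x' − x̄ = [330/97, -45/194] = K·y
y = (KᵀK)⁻¹·Kᵀ·(x' − x̄) = [-10]
z = y + H·x̄ = [-10] + [9] = [-1]

z = [-1]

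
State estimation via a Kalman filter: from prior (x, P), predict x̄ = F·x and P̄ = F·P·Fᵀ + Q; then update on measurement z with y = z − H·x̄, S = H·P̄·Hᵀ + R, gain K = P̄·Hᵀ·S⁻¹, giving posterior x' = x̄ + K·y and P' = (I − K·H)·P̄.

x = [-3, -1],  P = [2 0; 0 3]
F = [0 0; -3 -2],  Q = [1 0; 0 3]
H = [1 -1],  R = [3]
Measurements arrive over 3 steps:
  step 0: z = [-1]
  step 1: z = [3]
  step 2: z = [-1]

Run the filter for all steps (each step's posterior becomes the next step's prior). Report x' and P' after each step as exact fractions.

step 0: x̄ = F·x = [0, 11]
step 0: P̄ = F·P·Fᵀ + Q = [1 0; 0 33]
step 0: y = z − H·x̄ = [10]
step 0: S = H·P̄·Hᵀ + R = [37]
step 0: K = P̄·Hᵀ·S⁻¹ = [1/37; -33/37]
step 0: x' = x̄ + K·y = [10/37, 77/37]
step 0: P' = (I − K·H)·P̄ = [36/37 33/37; 33/37 132/37]
step 1: x̄ = F·x = [0, -184/37]
step 1: P̄ = F·P·Fᵀ + Q = [1 0; 0 1359/37]
step 1: y = z − H·x̄ = [-73/37]
step 1: S = H·P̄·Hᵀ + R = [1507/37]
step 1: K = P̄·Hᵀ·S⁻¹ = [37/1507; -1359/1507]
step 1: x' = x̄ + K·y = [-73/1507, -4813/1507]
step 1: P' = (I − K·H)·P̄ = [1470/1507 1359/1507; 1359/1507 5436/1507]
step 2: x̄ = F·x = [0, 895/137]
step 2: P̄ = F·P·Fᵀ + Q = [1 0; 0 5073/137]
step 2: y = z − H·x̄ = [758/137]
step 2: S = H·P̄·Hᵀ + R = [5621/137]
step 2: K = P̄·Hᵀ·S⁻¹ = [137/5621; -5073/5621]
step 2: x' = x̄ + K·y = [758/5621, 8653/5621]
step 2: P' = (I − K·H)·P̄ = [5484/5621 5073/5621; 5073/5621 20292/5621]

step 0: x' = [10/37, 77/37], P' = [36/37 33/37; 33/37 132/37]
step 1: x' = [-73/1507, -4813/1507], P' = [1470/1507 1359/1507; 1359/1507 5436/1507]
step 2: x' = [758/5621, 8653/5621], P' = [5484/5621 5073/5621; 5073/5621 20292/5621]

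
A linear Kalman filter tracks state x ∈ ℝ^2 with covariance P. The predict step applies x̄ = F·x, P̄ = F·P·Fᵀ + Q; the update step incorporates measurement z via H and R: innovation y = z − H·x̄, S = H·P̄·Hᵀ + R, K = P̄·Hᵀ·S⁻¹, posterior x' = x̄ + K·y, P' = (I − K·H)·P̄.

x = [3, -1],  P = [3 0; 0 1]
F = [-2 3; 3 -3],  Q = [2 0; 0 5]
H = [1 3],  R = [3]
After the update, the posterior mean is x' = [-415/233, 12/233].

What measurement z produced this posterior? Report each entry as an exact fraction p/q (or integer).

z = [-2]

x̄ = F·x = [-9, 12]
P̄ = F·P·Fᵀ + Q = [23 -27; -27 41]
S = H·P̄·Hᵀ + R = [233]
K = P̄·Hᵀ·S⁻¹ = [-58/233; 96/233]
x' − x̄ = [1682/233, -2784/233] = K·y
y = (KᵀK)⁻¹·Kᵀ·(x' − x̄) = [-29]
z = y + H·x̄ = [-29] + [27] = [-2]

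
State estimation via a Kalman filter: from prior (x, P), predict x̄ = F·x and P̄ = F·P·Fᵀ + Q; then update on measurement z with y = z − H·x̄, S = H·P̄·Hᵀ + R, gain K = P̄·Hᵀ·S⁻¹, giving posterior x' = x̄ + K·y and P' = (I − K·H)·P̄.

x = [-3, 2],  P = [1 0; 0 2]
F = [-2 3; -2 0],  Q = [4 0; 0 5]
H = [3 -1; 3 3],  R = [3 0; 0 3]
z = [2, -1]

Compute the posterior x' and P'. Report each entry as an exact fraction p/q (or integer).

x' = [4646/11073, -2141/3691]
P' = [2258/11073 -432/3691; -432/3691 1317/3691]

x̄ = F·x = [12, 6]
P̄ = F·P·Fᵀ + Q = [26 4; 4 9]
y = z − H·x̄ = [-28, -55]
S = H·P̄·Hᵀ + R = [222 231; 231 390]
K = P̄·Hᵀ·S⁻¹ = [2690/11073 962/11073; -871/3691 885/3691]
x' = x̄ + K·y = [4646/11073, -2141/3691]
P' = (I − K·H)·P̄ = [2258/11073 -432/3691; -432/3691 1317/3691]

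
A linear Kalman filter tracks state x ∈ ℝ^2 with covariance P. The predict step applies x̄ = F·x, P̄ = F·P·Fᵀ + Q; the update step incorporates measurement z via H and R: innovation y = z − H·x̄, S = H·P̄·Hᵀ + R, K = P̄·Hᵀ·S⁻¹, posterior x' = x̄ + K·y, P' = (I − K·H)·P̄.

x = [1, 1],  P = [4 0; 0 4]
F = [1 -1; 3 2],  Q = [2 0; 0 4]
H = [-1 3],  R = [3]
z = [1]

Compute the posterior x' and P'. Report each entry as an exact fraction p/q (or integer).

x̄ = F·x = [0, 5]
P̄ = F·P·Fᵀ + Q = [10 4; 4 56]
y = z − H·x̄ = [-14]
S = H·P̄·Hᵀ + R = [493]
K = P̄·Hᵀ·S⁻¹ = [2/493; 164/493]
x' = x̄ + K·y = [-28/493, 169/493]
P' = (I − K·H)·P̄ = [4926/493 1644/493; 1644/493 712/493]

x' = [-28/493, 169/493]
P' = [4926/493 1644/493; 1644/493 712/493]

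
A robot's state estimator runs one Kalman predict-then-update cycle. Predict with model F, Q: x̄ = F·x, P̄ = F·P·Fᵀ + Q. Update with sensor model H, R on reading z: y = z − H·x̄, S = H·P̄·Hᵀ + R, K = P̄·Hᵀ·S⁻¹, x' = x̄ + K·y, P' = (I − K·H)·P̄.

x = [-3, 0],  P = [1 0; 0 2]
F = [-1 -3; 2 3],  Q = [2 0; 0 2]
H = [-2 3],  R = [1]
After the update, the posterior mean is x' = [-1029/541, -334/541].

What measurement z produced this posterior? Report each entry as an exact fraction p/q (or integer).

x̄ = F·x = [3, -6]
P̄ = F·P·Fᵀ + Q = [21 -20; -20 24]
S = H·P̄·Hᵀ + R = [541]
K = P̄·Hᵀ·S⁻¹ = [-102/541; 112/541]
x' − x̄ = [-2652/541, 2912/541] = K·y
y = (KᵀK)⁻¹·Kᵀ·(x' − x̄) = [26]
z = y + H·x̄ = [26] + [-24] = [2]

z = [2]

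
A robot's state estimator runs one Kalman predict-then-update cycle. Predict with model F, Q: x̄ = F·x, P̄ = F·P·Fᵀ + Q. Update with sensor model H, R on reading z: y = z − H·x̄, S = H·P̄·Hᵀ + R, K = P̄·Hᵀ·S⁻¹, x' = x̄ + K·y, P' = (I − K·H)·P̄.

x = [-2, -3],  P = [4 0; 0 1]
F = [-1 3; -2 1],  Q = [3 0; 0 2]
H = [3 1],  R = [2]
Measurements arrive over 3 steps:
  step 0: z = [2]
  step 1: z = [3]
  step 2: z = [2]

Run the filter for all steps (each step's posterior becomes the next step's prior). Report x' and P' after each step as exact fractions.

step 0: x' = [-29/21, 125/21], P' = [215/231 -527/231; -527/231 1685/231]
step 1: x' = [63649/58434, -2773/19478], P' = [100049/233736 -55463/77912; -55463/77912 188147/77912]
step 2: x' = [84589389/82830041, -92254509/82830041], P' = [35487769/82830041 -59069659/82830041; -59069659/82830041 199753171/82830041]

step 0: x̄ = F·x = [-7, 1]
step 0: P̄ = F·P·Fᵀ + Q = [16 11; 11 19]
step 0: y = z − H·x̄ = [22]
step 0: S = H·P̄·Hᵀ + R = [231]
step 0: K = P̄·Hᵀ·S⁻¹ = [59/231; 52/231]
step 0: x' = x̄ + K·y = [-29/21, 125/21]
step 0: P' = (I − K·H)·P̄ = [215/231 -527/231; -527/231 1685/231]
step 1: x̄ = F·x = [404/21, 61/7]
step 1: P̄ = F·P·Fᵀ + Q = [19235/231 278/7; 278/7 155/7]
step 1: y = z − H·x̄ = [-444/7]
step 1: S = H·P̄·Hᵀ + R = [77912/77]
step 1: K = P̄·Hᵀ·S⁻¹ = [22293/77912; 10879/77912]
step 1: x' = x̄ + K·y = [63649/58434, -2773/19478]
step 1: P' = (I − K·H)·P̄ = [100049/233736 -55463/77912; -55463/77912 188147/77912]
step 2: x̄ = F·x = [-44303/29217, -135617/58434]
step 2: P̄ = F·P·Fᵀ + Q = [859945/29217 382268/29217; 382268/29217 2097665/233736]
step 2: y = z − H·x̄ = [518303/58434]
step 2: S = H·P̄·Hᵀ + R = [82830041/233736]
step 2: K = P̄·Hᵀ·S⁻¹ = [23696824/82830041; 11272097/82830041]
step 2: x' = x̄ + K·y = [84589389/82830041, -92254509/82830041]
step 2: P' = (I − K·H)·P̄ = [35487769/82830041 -59069659/82830041; -59069659/82830041 199753171/82830041]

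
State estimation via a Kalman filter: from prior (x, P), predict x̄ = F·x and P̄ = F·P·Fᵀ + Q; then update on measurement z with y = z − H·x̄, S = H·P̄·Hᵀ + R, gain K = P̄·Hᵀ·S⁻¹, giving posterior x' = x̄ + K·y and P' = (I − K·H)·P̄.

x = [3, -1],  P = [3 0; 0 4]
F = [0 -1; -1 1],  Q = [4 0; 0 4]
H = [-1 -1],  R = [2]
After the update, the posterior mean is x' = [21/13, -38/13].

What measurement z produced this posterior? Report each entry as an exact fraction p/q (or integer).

z = [1]

x̄ = F·x = [1, -4]
P̄ = F·P·Fᵀ + Q = [8 -4; -4 11]
S = H·P̄·Hᵀ + R = [13]
K = P̄·Hᵀ·S⁻¹ = [-4/13; -7/13]
x' − x̄ = [8/13, 14/13] = K·y
y = (KᵀK)⁻¹·Kᵀ·(x' − x̄) = [-2]
z = y + H·x̄ = [-2] + [3] = [1]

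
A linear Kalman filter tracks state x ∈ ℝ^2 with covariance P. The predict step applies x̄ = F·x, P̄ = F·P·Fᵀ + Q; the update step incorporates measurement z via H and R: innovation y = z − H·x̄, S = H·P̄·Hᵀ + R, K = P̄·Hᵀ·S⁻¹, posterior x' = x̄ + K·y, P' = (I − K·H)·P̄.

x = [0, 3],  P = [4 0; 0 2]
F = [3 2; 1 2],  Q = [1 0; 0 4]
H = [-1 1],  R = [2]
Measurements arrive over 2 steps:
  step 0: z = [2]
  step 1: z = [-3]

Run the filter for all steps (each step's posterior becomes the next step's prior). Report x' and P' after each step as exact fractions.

step 0: x' = [88/23, 130/23], P' = [410/23 360/23; 360/23 352/23]
step 1: x' = [22781/1801, 17164/1801], P' = [70144/1801 62298/1801; 62298/1801 57962/1801]

step 0: x̄ = F·x = [6, 6]
step 0: P̄ = F·P·Fᵀ + Q = [45 20; 20 16]
step 0: y = z − H·x̄ = [2]
step 0: S = H·P̄·Hᵀ + R = [23]
step 0: K = P̄·Hᵀ·S⁻¹ = [-25/23; -4/23]
step 0: x' = x̄ + K·y = [88/23, 130/23]
step 0: P' = (I − K·H)·P̄ = [410/23 360/23; 360/23 352/23]
step 1: x̄ = F·x = [524/23, 348/23]
step 1: P̄ = F·P·Fᵀ + Q = [9441/23 5518/23; 5518/23 3350/23]
step 1: y = z − H·x̄ = [107/23]
step 1: S = H·P̄·Hᵀ + R = [1801/23]
step 1: K = P̄·Hᵀ·S⁻¹ = [-3923/1801; -2168/1801]
step 1: x' = x̄ + K·y = [22781/1801, 17164/1801]
step 1: P' = (I − K·H)·P̄ = [70144/1801 62298/1801; 62298/1801 57962/1801]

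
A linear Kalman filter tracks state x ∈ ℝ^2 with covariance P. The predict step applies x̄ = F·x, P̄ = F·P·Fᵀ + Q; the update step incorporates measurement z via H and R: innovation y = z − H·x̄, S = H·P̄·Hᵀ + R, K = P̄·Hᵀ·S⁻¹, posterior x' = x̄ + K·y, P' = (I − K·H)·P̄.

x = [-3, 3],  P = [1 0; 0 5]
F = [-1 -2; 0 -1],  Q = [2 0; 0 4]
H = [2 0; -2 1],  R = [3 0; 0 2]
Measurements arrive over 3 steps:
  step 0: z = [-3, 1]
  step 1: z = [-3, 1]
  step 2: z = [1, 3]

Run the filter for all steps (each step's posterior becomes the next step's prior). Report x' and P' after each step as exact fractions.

step 0: x̄ = F·x = [-3, -3]
step 0: P̄ = F·P·Fᵀ + Q = [23 10; 10 9]
step 0: y = z − H·x̄ = [3, -2]
step 0: S = H·P̄·Hᵀ + R = [95 -72; -72 63]
step 0: K = P̄·Hᵀ·S⁻¹ = [34/89 -12/89; 52/89 395/801]
step 0: x' = x̄ + K·y = [-141/89, -1789/801]
step 0: P' = (I − K·H)·P̄ = [51/89 78/89; 78/89 2194/801]
step 1: x̄ = F·x = [4847/801, 1789/801]
step 1: P̄ = F·P·Fᵀ + Q = [13645/801 5090/801; 5090/801 5398/801]
step 1: y = z − H·x̄ = [-12097/801, 2902/267]
step 1: S = H·P̄·Hᵀ + R = [56983/801 -14800/267; -14800/267 4580/89]
step 1: K = P̄·Hᵀ·S⁻¹ = [8690/23563 -3330/23563; 12940/23563 112047/235630]
step 1: x' = x̄ + K·y = [-24849/23563, -105074/117815]
step 1: P' = (I − K·H)·P̄ = [13035/23563 19410/23563; 19410/23563 306147/117815]
step 2: x̄ = F·x = [334393/117815, 105074/117815]
step 2: P̄ = F·P·Fᵀ + Q = [1913593/117815 709344/117815; 709344/117815 777407/117815]
step 2: y = z − H·x̄ = [-550971/117815, 917157/117815]
step 2: S = H·P̄·Hᵀ + R = [8007817/117815 -6235684/117815; -6235684/117815 5830033/117815]
step 2: K = P̄·Hᵀ·S⁻¹ = [8122178/22074389 -3117842/22074389; 36261700/66223167 31500481/66223167]
step 2: x' = x̄ + K·y = [397963/22074389, 44901115/22074389]
step 2: P' = (I − K·H)·P̄ = [12183267/22074389 18130850/22074389; 18130850/22074389 171786062/66223167]

step 0: x' = [-141/89, -1789/801], P' = [51/89 78/89; 78/89 2194/801]
step 1: x' = [-24849/23563, -105074/117815], P' = [13035/23563 19410/23563; 19410/23563 306147/117815]
step 2: x' = [397963/22074389, 44901115/22074389], P' = [12183267/22074389 18130850/22074389; 18130850/22074389 171786062/66223167]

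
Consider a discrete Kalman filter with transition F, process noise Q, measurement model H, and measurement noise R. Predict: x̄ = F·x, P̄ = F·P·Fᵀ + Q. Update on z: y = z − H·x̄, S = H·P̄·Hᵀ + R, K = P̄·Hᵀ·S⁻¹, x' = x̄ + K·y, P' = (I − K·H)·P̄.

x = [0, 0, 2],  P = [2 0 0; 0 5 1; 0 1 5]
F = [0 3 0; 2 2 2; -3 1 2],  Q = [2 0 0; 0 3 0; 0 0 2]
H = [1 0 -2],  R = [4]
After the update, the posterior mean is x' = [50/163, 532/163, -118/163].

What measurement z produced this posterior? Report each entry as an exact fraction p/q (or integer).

x̄ = F·x = [0, 4, 4]
P̄ = F·P·Fᵀ + Q = [47 36 21; 36 59 24; 21 24 49]
S = H·P̄·Hᵀ + R = [163]
K = P̄·Hᵀ·S⁻¹ = [5/163; -12/163; -77/163]
x' − x̄ = [50/163, -120/163, -770/163] = K·y
y = (KᵀK)⁻¹·Kᵀ·(x' − x̄) = [10]
z = y + H·x̄ = [10] + [-8] = [2]

z = [2]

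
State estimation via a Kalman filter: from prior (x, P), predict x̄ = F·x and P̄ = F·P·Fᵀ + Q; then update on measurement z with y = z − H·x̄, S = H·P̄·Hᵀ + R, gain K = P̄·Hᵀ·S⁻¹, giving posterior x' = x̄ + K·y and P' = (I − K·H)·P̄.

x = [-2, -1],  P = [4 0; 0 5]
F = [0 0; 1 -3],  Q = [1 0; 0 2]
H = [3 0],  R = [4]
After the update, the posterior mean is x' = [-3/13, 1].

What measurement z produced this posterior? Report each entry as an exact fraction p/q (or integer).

z = [-1]

x̄ = F·x = [0, 1]
P̄ = F·P·Fᵀ + Q = [1 0; 0 51]
S = H·P̄·Hᵀ + R = [13]
K = P̄·Hᵀ·S⁻¹ = [3/13; 0]
x' − x̄ = [-3/13, 0] = K·y
y = (KᵀK)⁻¹·Kᵀ·(x' − x̄) = [-1]
z = y + H·x̄ = [-1] + [0] = [-1]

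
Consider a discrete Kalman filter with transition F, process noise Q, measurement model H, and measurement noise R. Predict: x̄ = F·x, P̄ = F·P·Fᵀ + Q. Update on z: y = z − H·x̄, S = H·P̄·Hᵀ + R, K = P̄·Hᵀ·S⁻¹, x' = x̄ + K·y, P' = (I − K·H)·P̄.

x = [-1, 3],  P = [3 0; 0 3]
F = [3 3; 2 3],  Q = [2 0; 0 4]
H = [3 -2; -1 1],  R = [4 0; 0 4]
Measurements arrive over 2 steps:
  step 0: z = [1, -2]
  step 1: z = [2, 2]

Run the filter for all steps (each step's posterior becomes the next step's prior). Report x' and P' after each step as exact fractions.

step 0: x' = [1623/979, 1693/979], P' = [8556/979 11444/979; 11444/979 16008/979]
step 1: x' = [212807/61525, 10418/2461], P' = [6864312/676775 365716/27071; 365716/27071 506064/27071]

step 0: x̄ = F·x = [6, 7]
step 0: P̄ = F·P·Fᵀ + Q = [56 45; 45 43]
step 0: y = z − H·x̄ = [-3, -3]
step 0: S = H·P̄·Hᵀ + R = [140 -29; -29 13]
step 0: K = P̄·Hᵀ·S⁻¹ = [695/979 722/979; 579/979 1141/979]
step 0: x' = x̄ + K·y = [1623/979, 1693/979]
step 0: P' = (I − K·H)·P̄ = [8556/979 11444/979; 11444/979 16008/979]
step 1: x̄ = F·x = [9948/979, 8325/979]
step 1: P̄ = F·P·Fᵀ + Q = [429026/979 367068/979; 367068/979 319540/979]
step 1: y = z − H·x̄ = [-11236/979, 3581/979]
step 1: S = H·P̄·Hᵀ + R = [738494/979 -90818/979; -90818/979 18346/979]
step 1: K = P̄·Hᵀ·S⁻¹ = [576784/676775 569647/676775; 21255/27071 35087/27071]
step 1: x' = x̄ + K·y = [212807/61525, 10418/2461]
step 1: P' = (I − K·H)·P̄ = [6864312/676775 365716/27071; 365716/27071 506064/27071]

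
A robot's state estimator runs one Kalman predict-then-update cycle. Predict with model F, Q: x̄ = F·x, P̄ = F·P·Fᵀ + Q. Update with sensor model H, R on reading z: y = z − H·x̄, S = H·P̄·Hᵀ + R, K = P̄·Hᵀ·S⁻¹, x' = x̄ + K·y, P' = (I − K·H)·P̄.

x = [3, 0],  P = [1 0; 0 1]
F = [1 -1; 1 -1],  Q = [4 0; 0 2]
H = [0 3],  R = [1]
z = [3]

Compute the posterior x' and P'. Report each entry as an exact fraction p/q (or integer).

x̄ = F·x = [3, 3]
P̄ = F·P·Fᵀ + Q = [6 2; 2 4]
y = z − H·x̄ = [-6]
S = H·P̄·Hᵀ + R = [37]
K = P̄·Hᵀ·S⁻¹ = [6/37; 12/37]
x' = x̄ + K·y = [75/37, 39/37]
P' = (I − K·H)·P̄ = [186/37 2/37; 2/37 4/37]

x' = [75/37, 39/37]
P' = [186/37 2/37; 2/37 4/37]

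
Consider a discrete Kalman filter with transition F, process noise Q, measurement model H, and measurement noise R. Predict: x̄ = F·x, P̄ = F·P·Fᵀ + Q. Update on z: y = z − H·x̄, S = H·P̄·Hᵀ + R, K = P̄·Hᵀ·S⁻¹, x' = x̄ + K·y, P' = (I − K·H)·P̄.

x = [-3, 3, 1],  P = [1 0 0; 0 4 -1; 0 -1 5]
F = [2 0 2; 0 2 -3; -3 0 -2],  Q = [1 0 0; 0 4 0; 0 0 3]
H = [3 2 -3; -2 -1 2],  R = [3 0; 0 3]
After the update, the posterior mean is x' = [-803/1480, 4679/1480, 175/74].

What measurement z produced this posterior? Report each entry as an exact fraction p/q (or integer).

x̄ = F·x = [-4, 3, 7]
P̄ = F·P·Fᵀ + Q = [25 -34 -26; -34 77 34; -26 34 32]
S = H·P̄·Hᵀ + R = [476 -332; -332 244]
K = P̄·Hᵀ·S⁻¹ = [-459/1480 -1037/1480; 1847/1480 2871/1480; 17/74 24/37]
x' − x̄ = [5117/1480, 239/1480, -343/74] = K·y
y = (KᵀK)⁻¹·Kᵀ·(x' − x̄) = [25, -16]
z = y + H·x̄ = [25, -16] + [-27, 19] = [-2, 3]

z = [-2, 3]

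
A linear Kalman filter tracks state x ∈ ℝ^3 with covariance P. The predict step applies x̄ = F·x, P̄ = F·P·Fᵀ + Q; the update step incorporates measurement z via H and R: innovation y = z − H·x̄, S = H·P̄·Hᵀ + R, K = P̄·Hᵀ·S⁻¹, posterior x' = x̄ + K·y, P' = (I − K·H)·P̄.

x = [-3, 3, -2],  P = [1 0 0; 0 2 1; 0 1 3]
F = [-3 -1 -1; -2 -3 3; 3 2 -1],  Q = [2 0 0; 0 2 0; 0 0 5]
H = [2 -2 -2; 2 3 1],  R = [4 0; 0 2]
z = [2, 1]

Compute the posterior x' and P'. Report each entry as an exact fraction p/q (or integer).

x̄ = F·x = [8, -9, -1]
P̄ = F·P·Fᵀ + Q = [18 3 -11; 3 33 -18; -11 -18 21]
y = z − H·x̄ = [-34, 13]
S = H·P̄·Hᵀ + R = [212 4; 4 276]
K = P̄·Hᵀ·S⁻¹ = [1777/7312 875/7312; -1743/14624 4635/14624; -1877/14624 -2887/14624]
x' = x̄ + K·y = [9453/7312, -12099/14624, 11663/14624]
P' = (I − K·H)·P̄ = [4731/3656 -11541/7312 17449/7312; -11541/7312 37515/14624 -57111/14624; 17449/7312 -57111/14624 95763/14624]

x' = [9453/7312, -12099/14624, 11663/14624]
P' = [4731/3656 -11541/7312 17449/7312; -11541/7312 37515/14624 -57111/14624; 17449/7312 -57111/14624 95763/14624]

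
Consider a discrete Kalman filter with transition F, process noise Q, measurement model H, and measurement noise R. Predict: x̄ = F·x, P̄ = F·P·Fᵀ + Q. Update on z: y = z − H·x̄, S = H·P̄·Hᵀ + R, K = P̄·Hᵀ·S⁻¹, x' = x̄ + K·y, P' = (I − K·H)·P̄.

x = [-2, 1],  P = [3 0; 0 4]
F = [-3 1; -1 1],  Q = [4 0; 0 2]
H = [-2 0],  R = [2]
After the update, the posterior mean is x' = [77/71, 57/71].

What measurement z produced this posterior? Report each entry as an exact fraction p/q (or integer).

x̄ = F·x = [7, 3]
P̄ = F·P·Fᵀ + Q = [35 13; 13 9]
S = H·P̄·Hᵀ + R = [142]
K = P̄·Hᵀ·S⁻¹ = [-35/71; -13/71]
x' − x̄ = [-420/71, -156/71] = K·y
y = (KᵀK)⁻¹·Kᵀ·(x' − x̄) = [12]
z = y + H·x̄ = [12] + [-14] = [-2]

z = [-2]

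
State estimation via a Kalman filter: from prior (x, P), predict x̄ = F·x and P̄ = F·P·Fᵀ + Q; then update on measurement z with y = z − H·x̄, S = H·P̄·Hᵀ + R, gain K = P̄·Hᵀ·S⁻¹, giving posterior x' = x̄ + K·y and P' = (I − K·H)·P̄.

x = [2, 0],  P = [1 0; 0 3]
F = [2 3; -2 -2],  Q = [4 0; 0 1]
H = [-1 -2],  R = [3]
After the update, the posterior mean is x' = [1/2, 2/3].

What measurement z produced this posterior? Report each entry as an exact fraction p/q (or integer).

z = [-3]

x̄ = F·x = [4, -4]
P̄ = F·P·Fᵀ + Q = [35 -22; -22 17]
S = H·P̄·Hᵀ + R = [18]
K = P̄·Hᵀ·S⁻¹ = [1/2; -2/3]
x' − x̄ = [-7/2, 14/3] = K·y
y = (KᵀK)⁻¹·Kᵀ·(x' − x̄) = [-7]
z = y + H·x̄ = [-7] + [4] = [-3]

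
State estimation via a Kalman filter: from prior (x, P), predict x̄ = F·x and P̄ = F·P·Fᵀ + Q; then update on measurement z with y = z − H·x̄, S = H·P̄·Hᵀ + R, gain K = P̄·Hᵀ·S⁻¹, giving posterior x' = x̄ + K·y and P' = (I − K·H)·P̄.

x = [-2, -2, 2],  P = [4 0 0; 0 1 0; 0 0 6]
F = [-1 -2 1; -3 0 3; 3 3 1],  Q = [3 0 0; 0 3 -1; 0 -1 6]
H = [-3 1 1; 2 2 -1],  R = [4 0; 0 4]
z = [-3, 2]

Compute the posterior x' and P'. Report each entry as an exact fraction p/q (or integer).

x' = [134781/109681, 3408/109681, 664/1859]
P' = [316908/109681 107072/109681 13600/1859; 107072/109681 131228/109681 5372/1859; 13600/1859 5372/1859 38380/1859]

x̄ = F·x = [8, 12, -10]
P̄ = F·P·Fᵀ + Q = [17 30 -12; 30 93 -19; -12 -19 57]
y = z − H·x̄ = [19, -48]
S = H·P̄·Hᵀ + R = [161 -172; -172 865]
K = P̄·Hᵀ·S⁻¹ = [-10313/109681 11390/109681; 31740/109681 39913/109681; 738/1859 -109/1859]
x' = x̄ + K·y = [134781/109681, 3408/109681, 664/1859]
P' = (I − K·H)·P̄ = [316908/109681 107072/109681 13600/1859; 107072/109681 131228/109681 5372/1859; 13600/1859 5372/1859 38380/1859]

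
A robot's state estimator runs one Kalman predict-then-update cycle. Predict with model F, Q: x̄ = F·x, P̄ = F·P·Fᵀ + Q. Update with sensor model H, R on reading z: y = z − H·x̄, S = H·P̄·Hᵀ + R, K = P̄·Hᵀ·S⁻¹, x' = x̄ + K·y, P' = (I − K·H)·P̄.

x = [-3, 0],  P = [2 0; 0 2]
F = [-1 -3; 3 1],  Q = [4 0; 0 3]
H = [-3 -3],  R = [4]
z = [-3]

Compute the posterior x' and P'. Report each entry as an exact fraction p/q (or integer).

x' = [1389/211, -1206/211]
P' = [3768/211 -3720/211; -3720/211 3764/211]

x̄ = F·x = [3, -9]
P̄ = F·P·Fᵀ + Q = [24 -12; -12 23]
y = z − H·x̄ = [-21]
S = H·P̄·Hᵀ + R = [211]
K = P̄·Hᵀ·S⁻¹ = [-36/211; -33/211]
x' = x̄ + K·y = [1389/211, -1206/211]
P' = (I − K·H)·P̄ = [3768/211 -3720/211; -3720/211 3764/211]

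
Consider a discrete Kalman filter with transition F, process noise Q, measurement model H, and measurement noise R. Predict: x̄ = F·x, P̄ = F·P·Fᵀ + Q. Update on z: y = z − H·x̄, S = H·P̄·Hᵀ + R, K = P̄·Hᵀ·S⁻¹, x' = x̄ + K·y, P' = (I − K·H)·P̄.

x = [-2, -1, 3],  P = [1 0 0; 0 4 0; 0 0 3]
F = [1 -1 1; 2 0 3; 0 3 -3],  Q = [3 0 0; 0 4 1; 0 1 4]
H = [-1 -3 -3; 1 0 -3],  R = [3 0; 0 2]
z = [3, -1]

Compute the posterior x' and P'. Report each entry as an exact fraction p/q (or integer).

x̄ = F·x = [2, 5, -12]
P̄ = F·P·Fᵀ + Q = [11 11 -21; 11 35 -26; -21 -26 67]
y = z − H·x̄ = [-16, -39]
S = H·P̄·Hᵀ + R = [404 325; 325 742]
K = P̄·Hᵀ·S⁻¹ = [-9952/194143 23721/194143; -57121/194143 48306/194143; -3534/194143 -56538/194143]
x' = x̄ + K·y = [-377601/194143, 717/194143, -68190/194143]
P' = (I − K·H)·P̄ = [569307/194143 -353772/194143 173955/194143; -353772/194143 325173/194143 -150128/194143; 173955/194143 -150128/194143 95677/194143]

x' = [-377601/194143, 717/194143, -68190/194143]
P' = [569307/194143 -353772/194143 173955/194143; -353772/194143 325173/194143 -150128/194143; 173955/194143 -150128/194143 95677/194143]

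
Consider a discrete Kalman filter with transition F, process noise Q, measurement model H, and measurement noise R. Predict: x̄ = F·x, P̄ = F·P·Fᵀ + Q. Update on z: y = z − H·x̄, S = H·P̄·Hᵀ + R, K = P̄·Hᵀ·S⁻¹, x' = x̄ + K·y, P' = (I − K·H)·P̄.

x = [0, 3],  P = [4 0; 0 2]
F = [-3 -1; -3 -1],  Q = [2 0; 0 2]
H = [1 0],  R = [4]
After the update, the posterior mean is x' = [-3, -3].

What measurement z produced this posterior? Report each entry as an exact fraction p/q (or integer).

z = [-3]

x̄ = F·x = [-3, -3]
P̄ = F·P·Fᵀ + Q = [40 38; 38 40]
S = H·P̄·Hᵀ + R = [44]
K = P̄·Hᵀ·S⁻¹ = [10/11; 19/22]
x' − x̄ = [0, 0] = K·y
y = (KᵀK)⁻¹·Kᵀ·(x' − x̄) = [0]
z = y + H·x̄ = [0] + [-3] = [-3]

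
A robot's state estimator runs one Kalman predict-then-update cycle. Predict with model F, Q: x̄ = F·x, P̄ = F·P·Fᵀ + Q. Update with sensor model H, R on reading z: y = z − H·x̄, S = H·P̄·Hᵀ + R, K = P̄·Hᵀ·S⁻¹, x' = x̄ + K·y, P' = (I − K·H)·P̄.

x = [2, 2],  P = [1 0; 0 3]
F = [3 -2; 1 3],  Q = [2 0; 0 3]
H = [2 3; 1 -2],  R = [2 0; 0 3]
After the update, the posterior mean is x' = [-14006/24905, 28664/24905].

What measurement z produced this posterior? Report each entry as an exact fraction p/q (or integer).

x̄ = F·x = [2, 8]
P̄ = F·P·Fᵀ + Q = [23 -15; -15 31]
S = H·P̄·Hᵀ + R = [193 -125; -125 210]
K = P̄·Hᵀ·S⁻¹ = [1367/4981 10354/24905; 721/4981 -6986/24905]
x' − x̄ = [-63816/24905, -170576/24905] = K·y
y = (KᵀK)⁻¹·Kᵀ·(x' − x̄) = [-26, 11]
z = y + H·x̄ = [-26, 11] + [28, -14] = [2, -3]

z = [2, -3]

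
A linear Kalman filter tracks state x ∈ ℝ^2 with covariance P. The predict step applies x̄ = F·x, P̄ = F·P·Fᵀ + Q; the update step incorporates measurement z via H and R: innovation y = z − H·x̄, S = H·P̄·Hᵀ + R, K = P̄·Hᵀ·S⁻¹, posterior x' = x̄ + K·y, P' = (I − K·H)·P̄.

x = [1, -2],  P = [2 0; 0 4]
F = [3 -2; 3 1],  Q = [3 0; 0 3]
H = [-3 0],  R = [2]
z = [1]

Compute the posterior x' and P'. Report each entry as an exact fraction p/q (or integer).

x̄ = F·x = [7, 1]
P̄ = F·P·Fᵀ + Q = [37 10; 10 25]
y = z − H·x̄ = [22]
S = H·P̄·Hᵀ + R = [335]
K = P̄·Hᵀ·S⁻¹ = [-111/335; -6/67]
x' = x̄ + K·y = [-97/335, -65/67]
P' = (I − K·H)·P̄ = [74/335 4/67; 4/67 1495/67]

x' = [-97/335, -65/67]
P' = [74/335 4/67; 4/67 1495/67]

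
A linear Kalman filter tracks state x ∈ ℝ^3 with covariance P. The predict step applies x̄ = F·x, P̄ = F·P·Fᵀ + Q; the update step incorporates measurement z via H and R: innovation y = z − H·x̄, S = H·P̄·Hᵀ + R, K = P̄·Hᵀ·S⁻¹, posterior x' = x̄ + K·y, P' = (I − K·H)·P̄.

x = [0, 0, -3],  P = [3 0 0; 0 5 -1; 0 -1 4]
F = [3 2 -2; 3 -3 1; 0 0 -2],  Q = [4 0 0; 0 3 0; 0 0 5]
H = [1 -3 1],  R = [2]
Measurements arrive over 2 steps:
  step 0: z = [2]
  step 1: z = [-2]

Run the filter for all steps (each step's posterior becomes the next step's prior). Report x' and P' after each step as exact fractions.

step 0: x' = [3718/1101, 723/367, 5029/1101], P' = [59471/1101 7619/367 9404/1101; 7619/367 3547/367 2830/367; 9404/1101 2830/367 16232/1101]
step 1: x' = [-444112/29243, -156262/29243, -85676/29243], P' = [250902216/731075 20621279/146215 57386963/731075; 20621279/146215 1744074/29243 5395157/146215; 57386963/731075 5395157/146215 23858034/731075]

step 0: x̄ = F·x = [6, -3, 6]
step 0: P̄ = F·P·Fᵀ + Q = [75 -19 20; -19 85 -14; 20 -14 21]
step 0: y = z − H·x̄ = [-19]
step 0: S = H·P̄·Hᵀ + R = [1101]
step 0: K = P̄·Hᵀ·S⁻¹ = [152/1101; -96/367; 83/1101]
step 0: x' = x̄ + K·y = [3718/1101, 723/367, 5029/1101]
step 0: P' = (I − K·H)·P̄ = [59471/1101 7619/367 9404/1101; 7619/367 3547/367 2830/367; 9404/1101 2830/367 16232/1101]
step 1: x̄ = F·x = [5434/1101, 9676/1101, -10058/1101]
step 1: P̄ = F·P·Fᵀ + Q = [740651/1101 410066/1101 -25456/1101; 410066/1101 244601/1101 -37948/1101; -25456/1101 -37948/1101 70433/1101]
step 1: y = z − H·x̄ = [31450/1101]
step 1: S = H·P̄·Hᵀ + R = [731075/1101]
step 1: K = P̄·Hᵀ·S⁻¹ = [-515003/731075; -72337/146215; 158821/731075]
step 1: x' = x̄ + K·y = [-444112/29243, -156262/29243, -85676/29243]
step 1: P' = (I − K·H)·P̄ = [250902216/731075 20621279/146215 57386963/731075; 20621279/146215 1744074/29243 5395157/146215; 57386963/731075 5395157/146215 23858034/731075]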